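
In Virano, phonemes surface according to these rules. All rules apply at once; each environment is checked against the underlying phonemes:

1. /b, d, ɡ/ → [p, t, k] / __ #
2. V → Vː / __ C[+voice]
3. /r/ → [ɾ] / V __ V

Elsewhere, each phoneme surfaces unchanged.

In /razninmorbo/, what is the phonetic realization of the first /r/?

/r/ (word-initial) is in the target of rule 3 but the environment (between two vowels) is not met → [r].

[r]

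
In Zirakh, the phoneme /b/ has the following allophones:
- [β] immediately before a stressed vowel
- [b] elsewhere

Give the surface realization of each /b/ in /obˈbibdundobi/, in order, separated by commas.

[b], [β], [b], [b]

Occurrence 1 (position 2): no conditioning environment matches → elsewhere allophone [b].
Occurrence 2 (position 3): immediately before a stressed vowel → [β].
Occurrence 3 (position 5): no conditioning environment matches → elsewhere allophone [b].
Occurrence 4 (position 11): no conditioning environment matches → elsewhere allophone [b].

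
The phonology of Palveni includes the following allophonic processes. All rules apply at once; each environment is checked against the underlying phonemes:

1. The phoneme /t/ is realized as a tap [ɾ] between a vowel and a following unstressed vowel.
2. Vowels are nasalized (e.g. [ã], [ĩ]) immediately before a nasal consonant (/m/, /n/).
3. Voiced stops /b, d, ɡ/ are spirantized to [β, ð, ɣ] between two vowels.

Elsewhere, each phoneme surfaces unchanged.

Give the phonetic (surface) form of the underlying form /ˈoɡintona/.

/o/ — word-initial; rule 2 does not apply here → [o].
/ɡ/ (between /o/ and /i/) occurs between two vowels → [ɣ] by rule 3.
/i/ — between /ɡ/ and /n/, before a nasal consonant — surfaces as [ĩ] (rule 2).
/t/ (between /n/ and /o/) is in the target of rule 1 but the environment (between a vowel and a following unstressed vowel) is not met → [t].
/o/ — between /t/ and /n/, before a nasal consonant — surfaces as [õ] (rule 2).
/a/ (word-final) fails the environment for rule 2, so it stays [a].

[ˈoɣĩntõna]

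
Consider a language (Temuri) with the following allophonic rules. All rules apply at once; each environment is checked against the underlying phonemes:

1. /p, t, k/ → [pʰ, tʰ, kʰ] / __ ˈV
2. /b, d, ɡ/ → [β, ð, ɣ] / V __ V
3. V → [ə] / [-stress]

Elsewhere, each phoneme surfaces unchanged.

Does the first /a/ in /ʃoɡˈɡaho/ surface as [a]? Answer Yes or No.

Yes

/a/ (between /ɡ/ and /h/): rule 3 targets it, but not in an unstressed syllable → unchanged [a].
The actual realization is [a], which matches [a].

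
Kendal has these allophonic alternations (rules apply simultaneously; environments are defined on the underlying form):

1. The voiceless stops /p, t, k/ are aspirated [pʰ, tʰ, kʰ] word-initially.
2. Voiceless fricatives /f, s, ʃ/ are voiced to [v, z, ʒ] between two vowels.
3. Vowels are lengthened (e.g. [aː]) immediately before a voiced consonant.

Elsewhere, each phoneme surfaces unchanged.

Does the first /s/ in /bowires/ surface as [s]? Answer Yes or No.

/s/ (word-final) is in the target of rule 2 but the environment (between two vowels) is not met → [s].
The actual realization is [s], which matches [s].

Yes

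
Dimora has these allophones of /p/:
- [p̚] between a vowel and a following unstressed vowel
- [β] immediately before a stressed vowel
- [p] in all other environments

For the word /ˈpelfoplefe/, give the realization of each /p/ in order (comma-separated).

Occurrence 1 (position 1): immediately before a stressed vowel → [β].
Occurrence 2 (position 6): no conditioning environment matches → elsewhere allophone [p].

[β], [p]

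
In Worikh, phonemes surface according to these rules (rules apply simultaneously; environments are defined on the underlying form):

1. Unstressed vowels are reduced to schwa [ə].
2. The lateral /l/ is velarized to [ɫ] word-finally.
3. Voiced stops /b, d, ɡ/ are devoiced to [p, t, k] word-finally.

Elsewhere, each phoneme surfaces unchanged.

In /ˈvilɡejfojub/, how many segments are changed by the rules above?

4

Segments that undergo a rule: /e/ → [ə] (rule 1); /o/ → [ə] (rule 1); /u/ → [ə] (rule 1); /b/ → [p] (rule 3).
All other segments surface unchanged.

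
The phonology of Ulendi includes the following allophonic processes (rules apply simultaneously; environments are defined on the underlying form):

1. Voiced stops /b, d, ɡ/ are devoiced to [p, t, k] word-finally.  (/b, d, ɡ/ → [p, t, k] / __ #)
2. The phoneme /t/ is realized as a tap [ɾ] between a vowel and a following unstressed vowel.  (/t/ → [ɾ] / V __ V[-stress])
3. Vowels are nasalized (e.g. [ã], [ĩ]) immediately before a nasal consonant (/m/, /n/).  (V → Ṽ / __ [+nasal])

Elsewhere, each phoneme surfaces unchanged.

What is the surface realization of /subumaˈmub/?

/u/ (between /s/ and /b/) fails the environment for rule 3, so it stays [u].
/b/ (between /u/ and /u/): rule 1 targets it, but not word-finally → unchanged [b].
/u/ (between /b/ and /m/): before a nasal consonant, so rule 3 applies → [ũ].
/a/ meets the environment for rule 3 (before a nasal consonant) → [ã].
/u/ — between /m/ and /b/; rule 3 does not apply here → [u].
/b/ (word-final): word-finally, so rule 1 applies → [p].

[subũmãˈmup]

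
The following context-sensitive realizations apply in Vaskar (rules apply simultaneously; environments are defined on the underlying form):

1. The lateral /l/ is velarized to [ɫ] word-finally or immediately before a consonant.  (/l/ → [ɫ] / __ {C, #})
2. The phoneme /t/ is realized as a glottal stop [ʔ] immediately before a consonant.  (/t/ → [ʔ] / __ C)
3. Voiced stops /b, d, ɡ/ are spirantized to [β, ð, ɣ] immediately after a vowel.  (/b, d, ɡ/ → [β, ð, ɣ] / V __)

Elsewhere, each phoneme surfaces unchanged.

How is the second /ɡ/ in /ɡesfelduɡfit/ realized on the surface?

/ɡ/ meets the environment for rule 3 (immediately after a vowel) → [ɣ].

[ɣ]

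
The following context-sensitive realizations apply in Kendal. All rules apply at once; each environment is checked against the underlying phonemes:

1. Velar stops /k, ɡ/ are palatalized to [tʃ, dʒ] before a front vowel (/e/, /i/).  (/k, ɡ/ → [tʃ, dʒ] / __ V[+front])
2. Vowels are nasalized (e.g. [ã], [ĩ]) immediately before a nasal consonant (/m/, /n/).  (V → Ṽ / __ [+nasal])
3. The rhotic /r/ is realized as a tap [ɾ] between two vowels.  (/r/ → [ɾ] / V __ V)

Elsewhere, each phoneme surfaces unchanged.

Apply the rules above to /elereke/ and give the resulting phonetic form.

/e/ — word-initial; rule 2 does not apply here → [e].
/l/ (between /e/ and /e/): no rule targets it → [l].
/e/ — between /l/ and /r/; rule 2 does not apply here → [e].
/r/ (between /e/ and /e/) occurs between two vowels → [ɾ] by rule 3.
/e/ (between /r/ and /k/) is in the target of rule 2 but the environment (before a nasal consonant) is not met → [e].
/k/ meets the environment for rule 1 (before a front vowel) → [tʃ].
/e/ (word-final) fails the environment for rule 2, so it stays [e].

[eleɾetʃe]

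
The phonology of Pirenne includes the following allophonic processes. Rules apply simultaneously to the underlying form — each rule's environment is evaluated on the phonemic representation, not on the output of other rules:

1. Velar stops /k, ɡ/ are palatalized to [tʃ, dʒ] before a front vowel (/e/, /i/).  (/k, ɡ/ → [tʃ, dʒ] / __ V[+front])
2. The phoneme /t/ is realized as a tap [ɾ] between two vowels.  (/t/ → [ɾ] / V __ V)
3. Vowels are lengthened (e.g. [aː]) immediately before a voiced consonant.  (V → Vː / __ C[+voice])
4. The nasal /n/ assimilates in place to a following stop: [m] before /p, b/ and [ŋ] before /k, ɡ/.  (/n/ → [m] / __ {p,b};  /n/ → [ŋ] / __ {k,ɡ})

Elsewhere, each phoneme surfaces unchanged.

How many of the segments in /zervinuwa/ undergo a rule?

3

Segments that undergo a rule: /e/ → [eː] (rule 3); /i/ → [iː] (rule 3); /u/ → [uː] (rule 3).
All other segments surface unchanged.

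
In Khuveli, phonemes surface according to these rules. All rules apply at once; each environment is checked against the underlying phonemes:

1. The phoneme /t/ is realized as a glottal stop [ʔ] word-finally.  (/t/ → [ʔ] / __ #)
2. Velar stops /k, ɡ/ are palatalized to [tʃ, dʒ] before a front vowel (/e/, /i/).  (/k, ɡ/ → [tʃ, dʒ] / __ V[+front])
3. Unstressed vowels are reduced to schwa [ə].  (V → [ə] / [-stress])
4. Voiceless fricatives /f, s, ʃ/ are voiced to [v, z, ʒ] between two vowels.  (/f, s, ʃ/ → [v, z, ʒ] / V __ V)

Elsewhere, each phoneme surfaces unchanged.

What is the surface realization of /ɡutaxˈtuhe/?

[ɡətəxˈtuhə]

/ɡ/ — word-initial; rule 2 does not apply here → [ɡ].
/u/ (between /ɡ/ and /t/) occurs in an unstressed syllable → [ə] by rule 3.
/t/ (between /u/ and /a/): rule 1 targets it, but not word-finally → unchanged [t].
/a/ meets the environment for rule 3 (in an unstressed syllable) → [ə].
/x/ stays [x].
/t/ (between /x/ and /u/): rule 1 targets it, but not word-finally → unchanged [t].
/u/ (between /t/ and /h/) is in the target of rule 3 but the environment (in an unstressed syllable) is not met → [u].
/h/ — not in any rule's target class → [h].
Rule 3 applies to /e/ (word-final: in an unstressed syllable) → [ə].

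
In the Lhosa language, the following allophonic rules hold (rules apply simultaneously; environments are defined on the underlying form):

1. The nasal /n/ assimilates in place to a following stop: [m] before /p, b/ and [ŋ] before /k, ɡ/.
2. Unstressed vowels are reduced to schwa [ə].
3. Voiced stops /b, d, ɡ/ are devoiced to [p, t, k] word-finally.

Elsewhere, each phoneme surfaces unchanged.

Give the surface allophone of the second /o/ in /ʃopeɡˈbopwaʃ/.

[o]

/o/ (between /b/ and /p/) fails the environment for rule 2, so it stays [o].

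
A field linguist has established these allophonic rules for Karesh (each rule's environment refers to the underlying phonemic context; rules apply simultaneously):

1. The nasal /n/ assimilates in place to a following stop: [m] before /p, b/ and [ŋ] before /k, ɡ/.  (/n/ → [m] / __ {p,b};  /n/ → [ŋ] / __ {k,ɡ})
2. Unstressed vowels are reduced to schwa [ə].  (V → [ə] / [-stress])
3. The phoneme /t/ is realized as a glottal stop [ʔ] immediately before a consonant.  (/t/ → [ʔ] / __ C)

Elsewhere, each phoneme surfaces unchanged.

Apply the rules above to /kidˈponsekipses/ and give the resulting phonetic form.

/k/ (word-initial) is unaffected → [k].
/i/ (between /k/ and /d/): in an unstressed syllable, so rule 2 applies → [ə].
/d/ (between /i/ and /p/) is unaffected → [d].
/p/ (between /d/ and /o/): no rule targets it → [p].
/o/ (between /p/ and /n/) is in the target of rule 2 but the environment (in an unstressed syllable) is not met → [o].
/n/ — between /o/ and /s/; rule 1 does not apply here → [n].
/s/ (between /n/ and /e/) is unaffected → [s].
/e/ — between /s/ and /k/, in an unstressed syllable — surfaces as [ə] (rule 2).
/k/ — not in any rule's target class → [k].
/i/ (between /k/ and /p/): in an unstressed syllable, so rule 2 applies → [ə].
/p/ (between /i/ and /s/) is unaffected → [p].
/s/ stays [s].
/e/ (between /s/ and /s/): in an unstressed syllable, so rule 2 applies → [ə].
/s/ (word-final): no rule targets it → [s].

[kədˈponsəkəpsəs]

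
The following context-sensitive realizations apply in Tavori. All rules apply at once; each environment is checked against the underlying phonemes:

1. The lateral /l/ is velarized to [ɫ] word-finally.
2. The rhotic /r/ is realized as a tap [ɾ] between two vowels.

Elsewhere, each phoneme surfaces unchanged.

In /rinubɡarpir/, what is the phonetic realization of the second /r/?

/r/ (between /a/ and /p/): rule 2 targets it, but not between two vowels → unchanged [r].

[r]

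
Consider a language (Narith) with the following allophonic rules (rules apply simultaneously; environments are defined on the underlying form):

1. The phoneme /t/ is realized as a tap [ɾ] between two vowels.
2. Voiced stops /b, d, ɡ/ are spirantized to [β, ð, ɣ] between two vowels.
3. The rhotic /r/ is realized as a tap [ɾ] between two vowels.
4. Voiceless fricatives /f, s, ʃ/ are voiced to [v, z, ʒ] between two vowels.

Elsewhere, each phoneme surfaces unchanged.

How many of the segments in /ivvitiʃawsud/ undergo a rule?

2

Segments that undergo a rule: /t/ → [ɾ] (rule 1); /ʃ/ → [ʒ] (rule 4).
All other segments surface unchanged.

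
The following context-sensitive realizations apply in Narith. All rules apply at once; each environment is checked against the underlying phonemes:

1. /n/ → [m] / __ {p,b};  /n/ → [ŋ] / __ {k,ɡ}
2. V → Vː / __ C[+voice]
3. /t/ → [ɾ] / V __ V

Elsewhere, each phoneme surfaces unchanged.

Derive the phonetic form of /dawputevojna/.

/d/ (word-initial): no rule targets it → [d].
/a/ (between /d/ and /w/): before a voiced consonant, so rule 2 applies → [aː].
/w/ — not in any rule's target class → [w].
/p/ (between /w/ and /u/) is unaffected → [p].
/u/ (between /p/ and /t/) is in the target of rule 2 but the environment (before a voiced consonant) is not met → [u].
Rule 3 applies to /t/ (between /u/ and /e/: between two vowels) → [ɾ].
/e/ — between /t/ and /v/, before a voiced consonant — surfaces as [eː] (rule 2).
/v/ (between /e/ and /o/): no rule targets it → [v].
/o/ (between /v/ and /j/) occurs before a voiced consonant → [oː] by rule 2.
/j/ (between /o/ and /n/): no rule targets it → [j].
/n/ (between /j/ and /a/): rule 1 targets it, but not before a labial or velar stop → unchanged [n].
/a/ (word-final): rule 2 targets it, but not before a voiced consonant → unchanged [a].

[daːwpuɾeːvoːjna]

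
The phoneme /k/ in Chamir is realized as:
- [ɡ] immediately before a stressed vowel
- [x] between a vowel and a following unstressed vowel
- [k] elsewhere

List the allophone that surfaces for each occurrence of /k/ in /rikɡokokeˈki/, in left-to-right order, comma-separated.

[k], [x], [x], [ɡ]

Occurrence 1 (position 3): no conditioning environment matches → elsewhere allophone [k].
Occurrence 2 (position 6): between a vowel and a following unstressed vowel → [x].
Occurrence 3 (position 8): between a vowel and a following unstressed vowel → [x].
Occurrence 4 (position 10): immediately before a stressed vowel → [ɡ].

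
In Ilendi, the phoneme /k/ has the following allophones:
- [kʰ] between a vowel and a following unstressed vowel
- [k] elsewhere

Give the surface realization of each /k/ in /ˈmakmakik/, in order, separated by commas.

[k], [kʰ], [k]

Occurrence 1 (position 3): no conditioning environment matches → elsewhere allophone [k].
Occurrence 2 (position 6): between a vowel and a following unstressed vowel → [kʰ].
Occurrence 3 (position 8): no conditioning environment matches → elsewhere allophone [k].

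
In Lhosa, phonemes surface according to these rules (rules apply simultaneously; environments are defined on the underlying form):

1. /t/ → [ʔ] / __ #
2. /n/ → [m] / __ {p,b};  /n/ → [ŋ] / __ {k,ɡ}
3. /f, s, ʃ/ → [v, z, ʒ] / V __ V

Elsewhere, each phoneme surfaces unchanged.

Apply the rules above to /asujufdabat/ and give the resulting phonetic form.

[azujufdabaʔ]

Rule 3 applies to /s/ (between /a/ and /u/: between two vowels) → [z].
/f/ (between /u/ and /d/) is in the target of rule 3 but the environment (between two vowels) is not met → [f].
/t/ (word-final) occurs word-finally → [ʔ] by rule 1.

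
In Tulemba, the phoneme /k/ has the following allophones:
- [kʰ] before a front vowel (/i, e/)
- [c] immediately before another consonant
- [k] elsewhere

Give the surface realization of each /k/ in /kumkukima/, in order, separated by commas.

Occurrence 1 (position 1): no conditioning environment matches → elsewhere allophone [k].
Occurrence 2 (position 4): no conditioning environment matches → elsewhere allophone [k].
Occurrence 3 (position 6): before a front vowel (/i, e/) → [kʰ].

[k], [k], [kʰ]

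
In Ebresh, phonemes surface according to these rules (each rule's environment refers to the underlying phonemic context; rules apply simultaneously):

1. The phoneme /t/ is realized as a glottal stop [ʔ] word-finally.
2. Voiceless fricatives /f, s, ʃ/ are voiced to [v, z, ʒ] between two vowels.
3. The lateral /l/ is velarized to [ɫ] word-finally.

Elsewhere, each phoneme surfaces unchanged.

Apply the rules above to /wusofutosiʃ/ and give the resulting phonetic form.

[wuzovutoziʃ]

/s/ (between /u/ and /o/) occurs between two vowels → [z] by rule 2.
Rule 2 applies to /f/ (between /o/ and /u/: between two vowels) → [v].
/t/ — between /u/ and /o/; rule 1 does not apply here → [t].
/s/ (between /o/ and /i/) occurs between two vowels → [z] by rule 2.
/ʃ/ — word-final; rule 2 does not apply here → [ʃ].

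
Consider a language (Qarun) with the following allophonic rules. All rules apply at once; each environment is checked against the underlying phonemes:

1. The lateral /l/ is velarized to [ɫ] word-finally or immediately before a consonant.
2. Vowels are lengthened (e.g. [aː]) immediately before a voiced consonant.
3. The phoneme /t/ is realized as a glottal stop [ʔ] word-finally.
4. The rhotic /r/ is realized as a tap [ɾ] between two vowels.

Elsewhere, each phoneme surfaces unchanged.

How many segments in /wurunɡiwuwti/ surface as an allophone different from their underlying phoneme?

5

Segments that undergo a rule: /u/ → [uː] (rule 2); /r/ → [ɾ] (rule 4); /u/ → [uː] (rule 2); /i/ → [iː] (rule 2); /u/ → [uː] (rule 2).
All other segments surface unchanged.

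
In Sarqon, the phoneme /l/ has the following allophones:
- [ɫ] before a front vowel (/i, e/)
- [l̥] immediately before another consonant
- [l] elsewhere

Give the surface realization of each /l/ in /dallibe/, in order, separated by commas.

[l̥], [ɫ]

Occurrence 1 (position 3): immediately before another consonant → [l̥].
Occurrence 2 (position 4): before a front vowel (/i, e/) → [ɫ].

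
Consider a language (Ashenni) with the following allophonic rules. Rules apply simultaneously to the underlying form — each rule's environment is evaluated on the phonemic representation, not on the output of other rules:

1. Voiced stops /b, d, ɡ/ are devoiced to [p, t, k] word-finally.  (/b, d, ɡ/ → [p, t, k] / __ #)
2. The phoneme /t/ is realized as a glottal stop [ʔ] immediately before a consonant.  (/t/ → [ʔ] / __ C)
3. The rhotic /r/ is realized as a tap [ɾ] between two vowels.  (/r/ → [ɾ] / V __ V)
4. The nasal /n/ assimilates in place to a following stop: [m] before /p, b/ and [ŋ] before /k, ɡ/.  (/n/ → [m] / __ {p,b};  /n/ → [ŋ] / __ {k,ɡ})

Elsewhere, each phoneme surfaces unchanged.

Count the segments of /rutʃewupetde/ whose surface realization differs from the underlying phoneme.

Segments that undergo a rule: /t/ → [ʔ] (rule 2); /t/ → [ʔ] (rule 2).
All other segments surface unchanged.

2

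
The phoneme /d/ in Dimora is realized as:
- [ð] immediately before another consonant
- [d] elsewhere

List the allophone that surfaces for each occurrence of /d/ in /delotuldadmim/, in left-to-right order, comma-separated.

Occurrence 1 (position 1): no conditioning environment matches → elsewhere allophone [d].
Occurrence 2 (position 8): no conditioning environment matches → elsewhere allophone [d].
Occurrence 3 (position 10): immediately before another consonant → [ð].

[d], [d], [ð]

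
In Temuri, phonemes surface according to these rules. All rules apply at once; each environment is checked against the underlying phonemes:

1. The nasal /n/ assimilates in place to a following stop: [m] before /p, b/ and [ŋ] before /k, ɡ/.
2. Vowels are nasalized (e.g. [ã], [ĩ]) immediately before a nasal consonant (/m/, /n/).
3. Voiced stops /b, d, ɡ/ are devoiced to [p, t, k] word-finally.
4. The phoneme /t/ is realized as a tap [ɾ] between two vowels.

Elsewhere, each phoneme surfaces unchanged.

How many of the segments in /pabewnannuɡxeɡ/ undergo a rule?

Segments that undergo a rule: /a/ → [ã] (rule 2); /ɡ/ → [k] (rule 3).
All other segments surface unchanged.

2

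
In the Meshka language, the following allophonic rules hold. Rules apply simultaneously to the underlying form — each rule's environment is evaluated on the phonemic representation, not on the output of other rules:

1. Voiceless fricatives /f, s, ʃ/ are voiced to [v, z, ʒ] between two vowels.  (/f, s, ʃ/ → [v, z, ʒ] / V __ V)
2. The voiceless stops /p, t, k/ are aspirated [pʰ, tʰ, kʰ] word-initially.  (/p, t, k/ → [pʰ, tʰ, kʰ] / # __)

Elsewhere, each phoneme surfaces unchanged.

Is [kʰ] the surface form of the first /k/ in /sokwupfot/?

No

/k/ (between /o/ and /w/) is in the target of rule 2 but the environment (word-initially) is not met → [k].
The actual realization is [k], not [kʰ].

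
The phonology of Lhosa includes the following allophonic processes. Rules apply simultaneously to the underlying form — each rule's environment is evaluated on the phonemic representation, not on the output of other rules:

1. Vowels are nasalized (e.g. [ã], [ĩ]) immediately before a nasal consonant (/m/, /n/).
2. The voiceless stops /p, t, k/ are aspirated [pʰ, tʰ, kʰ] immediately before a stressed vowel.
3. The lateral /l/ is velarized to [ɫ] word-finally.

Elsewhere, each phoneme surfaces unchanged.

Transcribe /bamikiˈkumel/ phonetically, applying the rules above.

/b/ stays [b].
/a/ (between /b/ and /m/) occurs before a nasal consonant → [ã] by rule 1.
/m/ — not in any rule's target class → [m].
/i/ — between /m/ and /k/; rule 1 does not apply here → [i].
/k/ (between /i/ and /i/): rule 2 targets it, but not immediately before a stressed vowel → unchanged [k].
/i/ (between /k/ and /k/) fails the environment for rule 1, so it stays [i].
/k/ meets the environment for rule 2 (immediately before a stressed vowel) → [kʰ].
Rule 1 applies to /u/ (between /k/ and /m/: before a nasal consonant) → [ũ].
/m/ (between /u/ and /e/) is unaffected → [m].
/e/ (between /m/ and /l/): rule 1 targets it, but not before a nasal consonant → unchanged [e].
/l/ — word-final, word-finally — surfaces as [ɫ] (rule 3).

[bãmikiˈkʰũmeɫ]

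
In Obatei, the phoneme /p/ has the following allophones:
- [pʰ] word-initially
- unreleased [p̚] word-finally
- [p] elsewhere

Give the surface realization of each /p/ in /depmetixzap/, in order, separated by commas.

[p], [p̚]

Occurrence 1 (position 3): no conditioning environment matches → elsewhere allophone [p].
Occurrence 2 (position 11): word-finally → [p̚].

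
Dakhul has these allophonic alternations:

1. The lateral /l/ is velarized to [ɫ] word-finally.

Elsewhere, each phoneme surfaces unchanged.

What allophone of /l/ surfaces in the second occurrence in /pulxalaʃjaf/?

/l/ — between /a/ and /a/; rule 1 does not apply here → [l].

[l]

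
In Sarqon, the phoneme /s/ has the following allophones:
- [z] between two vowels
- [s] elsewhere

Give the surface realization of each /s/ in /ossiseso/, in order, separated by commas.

[s], [s], [z], [z]

Occurrence 1 (position 2): no conditioning environment matches → elsewhere allophone [s].
Occurrence 2 (position 3): no conditioning environment matches → elsewhere allophone [s].
Occurrence 3 (position 5): between two vowels → [z].
Occurrence 4 (position 7): between two vowels → [z].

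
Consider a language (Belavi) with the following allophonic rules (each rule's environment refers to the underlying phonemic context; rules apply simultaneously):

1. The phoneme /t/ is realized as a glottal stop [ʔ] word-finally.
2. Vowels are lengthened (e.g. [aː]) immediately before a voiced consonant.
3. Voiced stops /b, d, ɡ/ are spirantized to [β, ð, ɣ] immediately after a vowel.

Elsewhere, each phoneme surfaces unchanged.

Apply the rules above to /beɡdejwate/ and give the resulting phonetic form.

/b/ (word-initial) fails the environment for rule 3, so it stays [b].
/e/ (between /b/ and /ɡ/) occurs before a voiced consonant → [eː] by rule 2.
/ɡ/ (between /e/ and /d/): immediately after a vowel, so rule 3 applies → [ɣ].
/d/ (between /ɡ/ and /e/) is in the target of rule 3 but the environment (immediately after a vowel) is not met → [d].
Rule 2 applies to /e/ (between /d/ and /j/: before a voiced consonant) → [eː].
/j/ stays [j].
/w/ (between /j/ and /a/): no rule targets it → [w].
/a/ (between /w/ and /t/) is in the target of rule 2 but the environment (before a voiced consonant) is not met → [a].
/t/ (between /a/ and /e/) fails the environment for rule 1, so it stays [t].
/e/ (word-final): rule 2 targets it, but not before a voiced consonant → unchanged [e].

[beːɣdeːjwate]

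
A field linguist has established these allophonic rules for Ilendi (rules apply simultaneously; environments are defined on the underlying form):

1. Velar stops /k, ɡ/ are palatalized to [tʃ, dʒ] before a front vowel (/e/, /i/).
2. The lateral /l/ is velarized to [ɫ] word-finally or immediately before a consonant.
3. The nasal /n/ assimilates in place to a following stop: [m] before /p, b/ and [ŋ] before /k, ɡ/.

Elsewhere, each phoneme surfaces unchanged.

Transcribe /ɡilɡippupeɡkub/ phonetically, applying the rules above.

/ɡ/ (word-initial) occurs before a front vowel → [dʒ] by rule 1.
/i/ stays [i].
/l/ (between /i/ and /ɡ/): word-finally or immediately before a consonant, so rule 2 applies → [ɫ].
/ɡ/ (between /l/ and /i/) occurs before a front vowel → [dʒ] by rule 1.
/i/ (between /ɡ/ and /p/) is unaffected → [i].
/p/ (between /i/ and /p/): no rule targets it → [p].
/p/ (between /p/ and /u/) is unaffected → [p].
/u/ (between /p/ and /p/) is unaffected → [u].
/p/ stays [p].
/e/ stays [e].
/ɡ/ (between /e/ and /k/): rule 1 targets it, but not before a front vowel → unchanged [ɡ].
/k/ (between /ɡ/ and /u/) fails the environment for rule 1, so it stays [k].
/u/ (between /k/ and /b/): no rule targets it → [u].
/b/ (word-final) is unaffected → [b].

[dʒiɫdʒippupeɡkub]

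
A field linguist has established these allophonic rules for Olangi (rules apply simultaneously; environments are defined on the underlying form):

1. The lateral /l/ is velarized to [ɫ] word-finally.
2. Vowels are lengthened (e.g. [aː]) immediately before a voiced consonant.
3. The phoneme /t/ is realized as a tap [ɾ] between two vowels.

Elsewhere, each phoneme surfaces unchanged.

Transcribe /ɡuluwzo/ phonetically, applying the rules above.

[ɡuːluːwzo]

/u/ (between /ɡ/ and /l/): before a voiced consonant, so rule 2 applies → [uː].
/l/ (between /u/ and /u/) is in the target of rule 1 but the environment (word-finally) is not met → [l].
/u/ (between /l/ and /w/): before a voiced consonant, so rule 2 applies → [uː].
/o/ (word-final) fails the environment for rule 2, so it stays [o].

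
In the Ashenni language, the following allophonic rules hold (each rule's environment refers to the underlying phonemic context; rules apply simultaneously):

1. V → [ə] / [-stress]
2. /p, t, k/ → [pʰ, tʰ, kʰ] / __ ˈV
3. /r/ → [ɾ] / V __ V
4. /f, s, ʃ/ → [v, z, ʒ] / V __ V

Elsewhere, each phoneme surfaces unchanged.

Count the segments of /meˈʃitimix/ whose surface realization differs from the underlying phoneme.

Segments that undergo a rule: /e/ → [ə] (rule 1); /ʃ/ → [ʒ] (rule 4); /i/ → [ə] (rule 1); /i/ → [ə] (rule 1).
All other segments surface unchanged.

4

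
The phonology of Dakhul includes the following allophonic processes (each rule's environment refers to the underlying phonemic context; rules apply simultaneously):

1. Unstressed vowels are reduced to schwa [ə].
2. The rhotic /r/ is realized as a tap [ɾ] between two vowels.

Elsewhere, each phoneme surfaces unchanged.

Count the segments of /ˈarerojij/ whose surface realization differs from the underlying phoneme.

5

Segments that undergo a rule: /r/ → [ɾ] (rule 2); /e/ → [ə] (rule 1); /r/ → [ɾ] (rule 2); /o/ → [ə] (rule 1); /i/ → [ə] (rule 1).
All other segments surface unchanged.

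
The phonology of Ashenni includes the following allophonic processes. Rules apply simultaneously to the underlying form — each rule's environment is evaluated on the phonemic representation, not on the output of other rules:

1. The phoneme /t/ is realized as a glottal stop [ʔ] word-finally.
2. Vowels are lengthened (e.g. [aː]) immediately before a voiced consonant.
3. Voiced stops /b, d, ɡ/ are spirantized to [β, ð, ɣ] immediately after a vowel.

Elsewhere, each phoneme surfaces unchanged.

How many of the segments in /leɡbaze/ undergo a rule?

3

Segments that undergo a rule: /e/ → [eː] (rule 2); /ɡ/ → [ɣ] (rule 3); /a/ → [aː] (rule 2).
All other segments surface unchanged.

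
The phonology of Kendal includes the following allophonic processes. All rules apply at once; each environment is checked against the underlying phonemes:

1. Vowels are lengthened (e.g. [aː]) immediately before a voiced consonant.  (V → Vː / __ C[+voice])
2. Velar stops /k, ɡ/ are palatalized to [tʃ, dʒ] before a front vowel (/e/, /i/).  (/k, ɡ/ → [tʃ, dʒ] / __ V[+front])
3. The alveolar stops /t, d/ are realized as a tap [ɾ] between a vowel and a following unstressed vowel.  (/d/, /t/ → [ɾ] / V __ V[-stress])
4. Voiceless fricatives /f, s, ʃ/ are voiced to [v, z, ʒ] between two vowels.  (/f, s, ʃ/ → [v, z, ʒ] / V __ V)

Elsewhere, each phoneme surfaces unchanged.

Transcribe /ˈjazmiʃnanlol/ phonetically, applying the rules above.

/j/ — not in any rule's target class → [j].
/a/ — between /j/ and /z/, before a voiced consonant — surfaces as [aː] (rule 1).
/z/ — not in any rule's target class → [z].
/m/ (between /z/ and /i/) is unaffected → [m].
/i/ (between /m/ and /ʃ/) is in the target of rule 1 but the environment (before a voiced consonant) is not met → [i].
/ʃ/ (between /i/ and /n/) fails the environment for rule 4, so it stays [ʃ].
/n/ (between /ʃ/ and /a/): no rule targets it → [n].
/a/ — between /n/ and /n/, before a voiced consonant — surfaces as [aː] (rule 1).
/n/ (between /a/ and /l/): no rule targets it → [n].
/l/ (between /n/ and /o/) is unaffected → [l].
/o/ — between /l/ and /l/, before a voiced consonant — surfaces as [oː] (rule 1).
/l/ (word-final) is unaffected → [l].

[ˈjaːzmiʃnaːnloːl]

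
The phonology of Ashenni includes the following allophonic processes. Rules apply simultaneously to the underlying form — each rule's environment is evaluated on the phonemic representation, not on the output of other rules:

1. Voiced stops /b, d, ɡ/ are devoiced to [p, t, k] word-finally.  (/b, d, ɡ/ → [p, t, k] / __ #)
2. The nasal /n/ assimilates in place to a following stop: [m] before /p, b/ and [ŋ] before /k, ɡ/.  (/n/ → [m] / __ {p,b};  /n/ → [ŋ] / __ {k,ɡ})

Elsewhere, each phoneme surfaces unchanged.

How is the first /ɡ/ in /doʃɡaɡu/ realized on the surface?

/ɡ/ (between /ʃ/ and /a/) is in the target of rule 1 but the environment (word-finally) is not met → [ɡ].

[ɡ]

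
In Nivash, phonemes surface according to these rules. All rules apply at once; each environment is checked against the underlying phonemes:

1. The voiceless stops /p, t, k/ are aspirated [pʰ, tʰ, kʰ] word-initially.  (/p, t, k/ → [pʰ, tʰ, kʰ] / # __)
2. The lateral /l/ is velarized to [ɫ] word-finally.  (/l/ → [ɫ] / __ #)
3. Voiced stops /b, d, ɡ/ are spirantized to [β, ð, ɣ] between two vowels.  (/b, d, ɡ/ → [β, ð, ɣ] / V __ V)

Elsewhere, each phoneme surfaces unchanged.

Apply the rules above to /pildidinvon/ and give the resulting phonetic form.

/p/ (word-initial) occurs word-initially → [pʰ] by rule 1.
/i/ (between /p/ and /l/): no rule targets it → [i].
/l/ (between /i/ and /d/): rule 2 targets it, but not word-finally → unchanged [l].
/d/ — between /l/ and /i/; rule 3 does not apply here → [d].
/i/ (between /d/ and /d/): no rule targets it → [i].
/d/ — between /i/ and /i/, between two vowels — surfaces as [ð] (rule 3).
/i/ stays [i].
/n/ (between /i/ and /v/): no rule targets it → [n].
/v/ (between /n/ and /o/): no rule targets it → [v].
/o/ (between /v/ and /n/): no rule targets it → [o].
/n/ (word-final): no rule targets it → [n].

[pʰildiðinvon]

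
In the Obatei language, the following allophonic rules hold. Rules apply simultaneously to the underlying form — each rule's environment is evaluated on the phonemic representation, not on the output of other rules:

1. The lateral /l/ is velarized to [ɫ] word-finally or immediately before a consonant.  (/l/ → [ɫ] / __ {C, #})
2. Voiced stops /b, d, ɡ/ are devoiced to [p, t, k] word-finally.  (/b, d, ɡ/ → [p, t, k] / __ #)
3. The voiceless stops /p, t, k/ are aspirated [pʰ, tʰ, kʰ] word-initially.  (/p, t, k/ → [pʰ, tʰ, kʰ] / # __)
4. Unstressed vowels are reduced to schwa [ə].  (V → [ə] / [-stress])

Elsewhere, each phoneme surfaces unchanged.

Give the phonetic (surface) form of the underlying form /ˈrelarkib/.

[ˈrelərkəp]

/e/ (between /r/ and /l/): rule 4 targets it, but not in an unstressed syllable → unchanged [e].
/l/ (between /e/ and /a/): rule 1 targets it, but not word-finally or immediately before a consonant → unchanged [l].
/a/ (between /l/ and /r/): in an unstressed syllable, so rule 4 applies → [ə].
/k/ — between /r/ and /i/; rule 3 does not apply here → [k].
/i/ (between /k/ and /b/) occurs in an unstressed syllable → [ə] by rule 4.
Rule 2 applies to /b/ (word-final: word-finally) → [p].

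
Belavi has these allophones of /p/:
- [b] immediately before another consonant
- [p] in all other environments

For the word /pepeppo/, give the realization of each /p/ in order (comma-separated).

[p], [p], [b], [p]

Occurrence 1 (position 1): no conditioning environment matches → elsewhere allophone [p].
Occurrence 2 (position 3): no conditioning environment matches → elsewhere allophone [p].
Occurrence 3 (position 5): immediately before another consonant → [b].
Occurrence 4 (position 6): no conditioning environment matches → elsewhere allophone [p].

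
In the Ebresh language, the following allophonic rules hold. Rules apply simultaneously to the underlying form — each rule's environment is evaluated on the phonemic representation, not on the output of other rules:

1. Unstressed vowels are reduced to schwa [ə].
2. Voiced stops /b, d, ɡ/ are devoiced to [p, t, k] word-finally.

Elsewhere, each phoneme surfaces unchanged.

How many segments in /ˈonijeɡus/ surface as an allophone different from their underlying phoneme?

3

Segments that undergo a rule: /i/ → [ə] (rule 1); /e/ → [ə] (rule 1); /u/ → [ə] (rule 1).
All other segments surface unchanged.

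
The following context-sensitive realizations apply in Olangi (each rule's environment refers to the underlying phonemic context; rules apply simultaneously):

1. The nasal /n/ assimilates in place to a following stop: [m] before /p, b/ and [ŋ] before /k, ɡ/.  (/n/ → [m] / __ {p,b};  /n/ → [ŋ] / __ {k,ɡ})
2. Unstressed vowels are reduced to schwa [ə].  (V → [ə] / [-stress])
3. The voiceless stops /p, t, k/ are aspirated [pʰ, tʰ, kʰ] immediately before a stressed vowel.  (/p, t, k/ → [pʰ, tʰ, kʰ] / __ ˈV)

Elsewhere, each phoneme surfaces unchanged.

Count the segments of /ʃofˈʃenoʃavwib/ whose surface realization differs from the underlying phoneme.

4

Segments that undergo a rule: /o/ → [ə] (rule 2); /o/ → [ə] (rule 2); /a/ → [ə] (rule 2); /i/ → [ə] (rule 2).
All other segments surface unchanged.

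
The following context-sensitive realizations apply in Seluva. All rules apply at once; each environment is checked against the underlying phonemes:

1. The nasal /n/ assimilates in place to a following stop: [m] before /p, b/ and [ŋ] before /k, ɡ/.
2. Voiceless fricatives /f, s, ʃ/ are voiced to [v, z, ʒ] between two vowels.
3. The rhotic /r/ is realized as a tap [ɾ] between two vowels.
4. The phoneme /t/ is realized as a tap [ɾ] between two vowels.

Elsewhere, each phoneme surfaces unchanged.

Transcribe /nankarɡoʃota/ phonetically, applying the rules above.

/n/ (word-initial) fails the environment for rule 1, so it stays [n].
/a/ (between /n/ and /n/): no rule targets it → [a].
/n/ meets the environment for rule 1 (before a labial or velar stop) → [ŋ].
/k/ (between /n/ and /a/): no rule targets it → [k].
/a/ (between /k/ and /r/) is unaffected → [a].
/r/ (between /a/ and /ɡ/) is in the target of rule 3 but the environment (between two vowels) is not met → [r].
/ɡ/ — not in any rule's target class → [ɡ].
/o/ (between /ɡ/ and /ʃ/) is unaffected → [o].
/ʃ/ — between /o/ and /o/, between two vowels — surfaces as [ʒ] (rule 2).
/o/ stays [o].
/t/ (between /o/ and /a/) occurs between two vowels → [ɾ] by rule 4.
/a/ stays [a].

[naŋkarɡoʒoɾa]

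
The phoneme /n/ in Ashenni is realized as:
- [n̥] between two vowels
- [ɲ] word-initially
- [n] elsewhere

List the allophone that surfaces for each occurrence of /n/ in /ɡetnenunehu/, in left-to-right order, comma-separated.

Occurrence 1 (position 4): no conditioning environment matches → elsewhere allophone [n].
Occurrence 2 (position 6): between two vowels → [n̥].
Occurrence 3 (position 8): between two vowels → [n̥].

[n], [n̥], [n̥]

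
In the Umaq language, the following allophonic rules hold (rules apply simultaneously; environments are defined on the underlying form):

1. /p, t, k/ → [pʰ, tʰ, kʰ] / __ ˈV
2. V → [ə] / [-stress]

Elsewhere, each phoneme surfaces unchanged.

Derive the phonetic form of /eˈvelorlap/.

[əˈvelərləp]

/e/ (word-initial) occurs in an unstressed syllable → [ə] by rule 2.
/v/ (between /e/ and /e/) is unaffected → [v].
/e/ (between /v/ and /l/) is in the target of rule 2 but the environment (in an unstressed syllable) is not met → [e].
/l/ (between /e/ and /o/) is unaffected → [l].
/o/ (between /l/ and /r/) occurs in an unstressed syllable → [ə] by rule 2.
/r/ stays [r].
/l/ stays [l].
/a/ meets the environment for rule 2 (in an unstressed syllable) → [ə].
/p/ (word-final) fails the environment for rule 1, so it stays [p].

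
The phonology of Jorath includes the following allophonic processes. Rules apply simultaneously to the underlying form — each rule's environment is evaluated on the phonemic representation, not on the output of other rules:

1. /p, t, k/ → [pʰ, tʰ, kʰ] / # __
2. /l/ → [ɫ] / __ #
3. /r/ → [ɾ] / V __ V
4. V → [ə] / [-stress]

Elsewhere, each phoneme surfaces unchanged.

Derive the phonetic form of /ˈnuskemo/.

/n/ stays [n].
/u/ (between /n/ and /s/): rule 4 targets it, but not in an unstressed syllable → unchanged [u].
/s/ (between /u/ and /k/) is unaffected → [s].
/k/ (between /s/ and /e/): rule 1 targets it, but not word-initially → unchanged [k].
/e/ (between /k/ and /m/) occurs in an unstressed syllable → [ə] by rule 4.
/m/ — not in any rule's target class → [m].
/o/ (word-final): in an unstressed syllable, so rule 4 applies → [ə].

[ˈnuskəmə]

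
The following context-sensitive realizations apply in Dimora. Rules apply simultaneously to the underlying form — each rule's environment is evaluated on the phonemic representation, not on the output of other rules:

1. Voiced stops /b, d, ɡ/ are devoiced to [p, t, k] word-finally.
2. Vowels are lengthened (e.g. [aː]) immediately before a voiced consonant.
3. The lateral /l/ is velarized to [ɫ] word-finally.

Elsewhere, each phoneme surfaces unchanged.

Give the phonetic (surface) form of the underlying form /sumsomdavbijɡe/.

/s/ (word-initial) is unaffected → [s].
Rule 2 applies to /u/ (between /s/ and /m/: before a voiced consonant) → [uː].
/m/ (between /u/ and /s/): no rule targets it → [m].
/s/ stays [s].
/o/ meets the environment for rule 2 (before a voiced consonant) → [oː].
/m/ (between /o/ and /d/): no rule targets it → [m].
/d/ (between /m/ and /a/): rule 1 targets it, but not word-finally → unchanged [d].
Rule 2 applies to /a/ (between /d/ and /v/: before a voiced consonant) → [aː].
/v/ — not in any rule's target class → [v].
/b/ (between /v/ and /i/) is in the target of rule 1 but the environment (word-finally) is not met → [b].
/i/ (between /b/ and /j/): before a voiced consonant, so rule 2 applies → [iː].
/j/ (between /i/ and /ɡ/): no rule targets it → [j].
/ɡ/ — between /j/ and /e/; rule 1 does not apply here → [ɡ].
/e/ — word-final; rule 2 does not apply here → [e].

[suːmsoːmdaːvbiːjɡe]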